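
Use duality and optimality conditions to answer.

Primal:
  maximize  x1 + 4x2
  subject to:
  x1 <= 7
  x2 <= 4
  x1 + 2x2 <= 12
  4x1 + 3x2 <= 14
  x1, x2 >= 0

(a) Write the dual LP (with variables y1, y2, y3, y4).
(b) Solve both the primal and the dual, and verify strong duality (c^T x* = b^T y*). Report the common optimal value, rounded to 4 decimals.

The standard primal-dual pair for 'max c^T x s.t. A x <= b, x >= 0' is:
  Dual:  min b^T y  s.t.  A^T y >= c,  y >= 0.

So the dual LP is:
  minimize  7y1 + 4y2 + 12y3 + 14y4
  subject to:
    y1 + y3 + 4y4 >= 1
    y2 + 2y3 + 3y4 >= 4
    y1, y2, y3, y4 >= 0

Solving the primal: x* = (0.5, 4).
  primal value c^T x* = 16.5.
Solving the dual: y* = (0, 3.25, 0, 0.25).
  dual value b^T y* = 16.5.
Strong duality: c^T x* = b^T y*. Confirmed.

16.5


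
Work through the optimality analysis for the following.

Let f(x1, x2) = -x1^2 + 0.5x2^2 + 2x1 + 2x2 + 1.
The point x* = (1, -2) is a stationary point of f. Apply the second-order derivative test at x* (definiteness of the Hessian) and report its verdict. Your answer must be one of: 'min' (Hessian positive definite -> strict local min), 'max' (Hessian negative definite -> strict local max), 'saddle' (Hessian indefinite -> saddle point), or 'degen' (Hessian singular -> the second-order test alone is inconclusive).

Compute the Hessian H = grad^2 f:
  H = [[-2, 0], [0, 1]]
Verify stationarity: grad f(x*) = H x* + g = (0, 0).
Eigenvalues of H: -2, 1.
Eigenvalues have mixed signs, so H is indefinite -> x* is a saddle point.

saddle


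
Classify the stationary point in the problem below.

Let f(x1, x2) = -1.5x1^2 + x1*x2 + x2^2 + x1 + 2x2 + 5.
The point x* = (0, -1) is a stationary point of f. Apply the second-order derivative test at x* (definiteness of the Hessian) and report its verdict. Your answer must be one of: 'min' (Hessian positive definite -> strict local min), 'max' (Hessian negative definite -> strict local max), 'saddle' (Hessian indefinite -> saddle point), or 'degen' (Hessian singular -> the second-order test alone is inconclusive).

Compute the Hessian H = grad^2 f:
  H = [[-3, 1], [1, 2]]
Verify stationarity: grad f(x*) = H x* + g = (0, 0).
Eigenvalues of H: -3.1926, 2.1926.
Eigenvalues have mixed signs, so H is indefinite -> x* is a saddle point.

saddle


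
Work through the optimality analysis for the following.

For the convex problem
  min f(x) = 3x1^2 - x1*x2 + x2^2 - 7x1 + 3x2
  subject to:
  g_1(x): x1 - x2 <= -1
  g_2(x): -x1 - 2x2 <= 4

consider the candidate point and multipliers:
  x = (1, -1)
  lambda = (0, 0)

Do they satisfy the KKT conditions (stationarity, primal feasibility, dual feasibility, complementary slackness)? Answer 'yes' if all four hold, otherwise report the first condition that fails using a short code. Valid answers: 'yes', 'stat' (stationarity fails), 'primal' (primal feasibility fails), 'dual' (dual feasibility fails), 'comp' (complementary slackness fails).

Gradient of f: grad f(x) = Q x + c = (0, 0)
Constraint values g_i(x) = a_i^T x - b_i:
  g_1((1, -1)) = 3
  g_2((1, -1)) = -3
Stationarity residual: grad f(x) + sum_i lambda_i a_i = (0, 0)
  -> stationarity OK
Primal feasibility (all g_i <= 0): FAILS
Dual feasibility (all lambda_i >= 0): OK
Complementary slackness (lambda_i * g_i(x) = 0 for all i): OK

Verdict: the first failing condition is primal_feasibility -> primal.

primal


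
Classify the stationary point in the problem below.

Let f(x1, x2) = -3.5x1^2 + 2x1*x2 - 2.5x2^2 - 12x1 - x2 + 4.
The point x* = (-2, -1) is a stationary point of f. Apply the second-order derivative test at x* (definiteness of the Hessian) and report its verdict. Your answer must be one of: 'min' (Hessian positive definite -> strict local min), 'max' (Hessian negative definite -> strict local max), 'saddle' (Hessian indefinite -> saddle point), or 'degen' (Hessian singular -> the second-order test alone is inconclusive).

Compute the Hessian H = grad^2 f:
  H = [[-7, 2], [2, -5]]
Verify stationarity: grad f(x*) = H x* + g = (0, 0).
Eigenvalues of H: -8.2361, -3.7639.
Both eigenvalues < 0, so H is negative definite -> x* is a strict local max.

max


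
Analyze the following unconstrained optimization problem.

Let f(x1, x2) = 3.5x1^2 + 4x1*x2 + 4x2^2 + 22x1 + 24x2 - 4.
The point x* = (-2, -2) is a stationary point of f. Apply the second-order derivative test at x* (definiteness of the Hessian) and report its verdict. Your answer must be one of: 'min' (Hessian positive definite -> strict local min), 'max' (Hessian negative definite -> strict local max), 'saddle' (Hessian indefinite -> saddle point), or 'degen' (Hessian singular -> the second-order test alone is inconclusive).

Compute the Hessian H = grad^2 f:
  H = [[7, 4], [4, 8]]
Verify stationarity: grad f(x*) = H x* + g = (0, 0).
Eigenvalues of H: 3.4689, 11.5311.
Both eigenvalues > 0, so H is positive definite -> x* is a strict local min.

min


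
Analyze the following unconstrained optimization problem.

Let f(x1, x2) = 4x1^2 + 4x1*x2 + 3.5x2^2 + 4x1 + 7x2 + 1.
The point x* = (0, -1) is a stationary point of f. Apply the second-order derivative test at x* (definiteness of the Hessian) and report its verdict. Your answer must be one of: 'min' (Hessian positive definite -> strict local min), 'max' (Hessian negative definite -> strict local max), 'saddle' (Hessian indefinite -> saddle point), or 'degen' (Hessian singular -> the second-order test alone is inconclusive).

Compute the Hessian H = grad^2 f:
  H = [[8, 4], [4, 7]]
Verify stationarity: grad f(x*) = H x* + g = (0, 0).
Eigenvalues of H: 3.4689, 11.5311.
Both eigenvalues > 0, so H is positive definite -> x* is a strict local min.

min


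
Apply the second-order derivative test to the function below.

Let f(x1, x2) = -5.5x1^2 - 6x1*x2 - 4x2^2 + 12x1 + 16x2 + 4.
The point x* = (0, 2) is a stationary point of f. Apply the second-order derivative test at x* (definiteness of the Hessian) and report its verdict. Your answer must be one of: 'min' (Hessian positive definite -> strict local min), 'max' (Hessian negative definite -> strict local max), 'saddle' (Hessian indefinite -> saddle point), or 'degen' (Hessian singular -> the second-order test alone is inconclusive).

Compute the Hessian H = grad^2 f:
  H = [[-11, -6], [-6, -8]]
Verify stationarity: grad f(x*) = H x* + g = (0, 0).
Eigenvalues of H: -15.6847, -3.3153.
Both eigenvalues < 0, so H is negative definite -> x* is a strict local max.

max


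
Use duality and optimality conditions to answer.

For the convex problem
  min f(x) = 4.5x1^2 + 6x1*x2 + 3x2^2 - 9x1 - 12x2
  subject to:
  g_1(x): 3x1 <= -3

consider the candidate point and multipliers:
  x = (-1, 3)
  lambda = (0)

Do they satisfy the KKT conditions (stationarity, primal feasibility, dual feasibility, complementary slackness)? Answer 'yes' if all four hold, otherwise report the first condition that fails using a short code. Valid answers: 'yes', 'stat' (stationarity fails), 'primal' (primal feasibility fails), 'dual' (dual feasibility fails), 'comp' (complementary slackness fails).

Gradient of f: grad f(x) = Q x + c = (0, 0)
Constraint values g_i(x) = a_i^T x - b_i:
  g_1((-1, 3)) = 0
Stationarity residual: grad f(x) + sum_i lambda_i a_i = (0, 0)
  -> stationarity OK
Primal feasibility (all g_i <= 0): OK
Dual feasibility (all lambda_i >= 0): OK
Complementary slackness (lambda_i * g_i(x) = 0 for all i): OK

Verdict: yes, KKT holds.

yes


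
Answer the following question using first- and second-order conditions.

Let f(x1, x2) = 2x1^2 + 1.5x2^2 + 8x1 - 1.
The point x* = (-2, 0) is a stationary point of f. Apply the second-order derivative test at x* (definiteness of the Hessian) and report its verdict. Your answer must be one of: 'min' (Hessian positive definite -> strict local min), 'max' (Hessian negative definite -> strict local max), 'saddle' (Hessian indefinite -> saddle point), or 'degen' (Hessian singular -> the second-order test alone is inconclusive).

Compute the Hessian H = grad^2 f:
  H = [[4, 0], [0, 3]]
Verify stationarity: grad f(x*) = H x* + g = (0, 0).
Eigenvalues of H: 3, 4.
Both eigenvalues > 0, so H is positive definite -> x* is a strict local min.

min


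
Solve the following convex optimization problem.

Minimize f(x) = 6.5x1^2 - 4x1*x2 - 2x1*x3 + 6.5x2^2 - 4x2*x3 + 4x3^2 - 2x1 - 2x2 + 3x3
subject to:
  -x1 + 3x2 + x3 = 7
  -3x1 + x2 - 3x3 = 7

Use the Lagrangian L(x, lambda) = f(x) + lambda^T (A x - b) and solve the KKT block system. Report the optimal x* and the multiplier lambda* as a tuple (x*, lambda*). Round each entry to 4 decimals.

Form the Lagrangian:
  L(x, lambda) = (1/2) x^T Q x + c^T x + lambda^T (A x - b)
Stationarity (grad_x L = 0): Q x + c + A^T lambda = 0.
Primal feasibility: A x = b.

This gives the KKT block system:
  [ Q   A^T ] [ x     ]   [-c ]
  [ A    0  ] [ lambda ] = [ b ]

Solving the linear system:
  x*      = (-1.1629, 2.1022, -0.4696)
  lambda* = (-8.8738, -5.238)
  f(x*)   = 47.7476

x* = (-1.1629, 2.1022, -0.4696), lambda* = (-8.8738, -5.238)


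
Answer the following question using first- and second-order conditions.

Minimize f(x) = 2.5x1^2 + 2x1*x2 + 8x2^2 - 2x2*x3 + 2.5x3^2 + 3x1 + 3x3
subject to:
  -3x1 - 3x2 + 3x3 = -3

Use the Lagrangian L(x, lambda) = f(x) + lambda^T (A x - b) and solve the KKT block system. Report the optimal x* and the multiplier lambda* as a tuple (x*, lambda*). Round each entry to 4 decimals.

Form the Lagrangian:
  L(x, lambda) = (1/2) x^T Q x + c^T x + lambda^T (A x - b)
Stationarity (grad_x L = 0): Q x + c + A^T lambda = 0.
Primal feasibility: A x = b.

This gives the KKT block system:
  [ Q   A^T ] [ x     ]   [-c ]
  [ A    0  ] [ lambda ] = [ b ]

Solving the linear system:
  x*      = (-0.1172, 0.0345, -1.0828)
  lambda* = (0.8276)
  f(x*)   = -0.5586

x* = (-0.1172, 0.0345, -1.0828), lambda* = (0.8276)


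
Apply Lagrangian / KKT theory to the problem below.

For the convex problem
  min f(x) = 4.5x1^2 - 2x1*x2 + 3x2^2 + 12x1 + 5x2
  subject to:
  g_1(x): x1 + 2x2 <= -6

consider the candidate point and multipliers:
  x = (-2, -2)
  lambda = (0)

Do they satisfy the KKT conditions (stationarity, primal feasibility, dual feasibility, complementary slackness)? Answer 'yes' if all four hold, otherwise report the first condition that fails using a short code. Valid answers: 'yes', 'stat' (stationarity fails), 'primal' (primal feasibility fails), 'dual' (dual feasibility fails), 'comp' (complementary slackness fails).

Gradient of f: grad f(x) = Q x + c = (-2, -3)
Constraint values g_i(x) = a_i^T x - b_i:
  g_1((-2, -2)) = 0
Stationarity residual: grad f(x) + sum_i lambda_i a_i = (-2, -3)
  -> stationarity FAILS
Primal feasibility (all g_i <= 0): OK
Dual feasibility (all lambda_i >= 0): OK
Complementary slackness (lambda_i * g_i(x) = 0 for all i): OK

Verdict: the first failing condition is stationarity -> stat.

stat


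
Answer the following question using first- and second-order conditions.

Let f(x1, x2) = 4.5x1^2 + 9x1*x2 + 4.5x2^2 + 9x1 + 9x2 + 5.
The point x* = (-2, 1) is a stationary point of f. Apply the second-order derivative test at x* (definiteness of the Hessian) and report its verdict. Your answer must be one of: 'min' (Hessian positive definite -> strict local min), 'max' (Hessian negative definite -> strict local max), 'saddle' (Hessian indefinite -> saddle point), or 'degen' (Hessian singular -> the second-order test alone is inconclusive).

Compute the Hessian H = grad^2 f:
  H = [[9, 9], [9, 9]]
Verify stationarity: grad f(x*) = H x* + g = (0, 0).
Eigenvalues of H: 0, 18.
H has a zero eigenvalue (singular; positive semidefinite but not definite), so H is neither positive definite, negative definite, nor indefinite. The second-order test alone is inconclusive -> degen.
(Indeed, f is constant along the null direction of H through x*, so x* is not a strict local extremum.)

degen


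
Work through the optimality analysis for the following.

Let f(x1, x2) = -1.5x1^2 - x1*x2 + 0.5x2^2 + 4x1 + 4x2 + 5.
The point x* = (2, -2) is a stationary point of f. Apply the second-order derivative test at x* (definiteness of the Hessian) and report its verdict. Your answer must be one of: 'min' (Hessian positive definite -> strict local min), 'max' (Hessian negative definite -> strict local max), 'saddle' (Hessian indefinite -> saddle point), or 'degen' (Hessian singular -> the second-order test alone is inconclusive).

Compute the Hessian H = grad^2 f:
  H = [[-3, -1], [-1, 1]]
Verify stationarity: grad f(x*) = H x* + g = (0, 0).
Eigenvalues of H: -3.2361, 1.2361.
Eigenvalues have mixed signs, so H is indefinite -> x* is a saddle point.

saddle


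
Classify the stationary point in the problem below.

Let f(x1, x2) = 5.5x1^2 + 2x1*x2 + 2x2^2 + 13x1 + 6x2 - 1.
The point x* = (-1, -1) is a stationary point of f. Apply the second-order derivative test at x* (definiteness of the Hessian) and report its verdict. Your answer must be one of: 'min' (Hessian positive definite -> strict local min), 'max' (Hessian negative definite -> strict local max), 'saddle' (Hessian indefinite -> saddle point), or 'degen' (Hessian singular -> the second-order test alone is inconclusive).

Compute the Hessian H = grad^2 f:
  H = [[11, 2], [2, 4]]
Verify stationarity: grad f(x*) = H x* + g = (0, 0).
Eigenvalues of H: 3.4689, 11.5311.
Both eigenvalues > 0, so H is positive definite -> x* is a strict local min.

min


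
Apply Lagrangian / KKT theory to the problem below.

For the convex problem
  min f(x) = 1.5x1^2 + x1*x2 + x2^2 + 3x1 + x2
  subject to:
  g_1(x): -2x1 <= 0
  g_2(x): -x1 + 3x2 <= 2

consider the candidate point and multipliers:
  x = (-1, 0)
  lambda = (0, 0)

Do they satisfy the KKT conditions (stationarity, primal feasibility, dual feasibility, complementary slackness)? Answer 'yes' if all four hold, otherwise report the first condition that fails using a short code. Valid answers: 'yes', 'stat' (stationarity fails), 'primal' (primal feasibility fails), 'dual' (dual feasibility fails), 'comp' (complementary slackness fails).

Gradient of f: grad f(x) = Q x + c = (0, 0)
Constraint values g_i(x) = a_i^T x - b_i:
  g_1((-1, 0)) = 2
  g_2((-1, 0)) = -1
Stationarity residual: grad f(x) + sum_i lambda_i a_i = (0, 0)
  -> stationarity OK
Primal feasibility (all g_i <= 0): FAILS
Dual feasibility (all lambda_i >= 0): OK
Complementary slackness (lambda_i * g_i(x) = 0 for all i): OK

Verdict: the first failing condition is primal_feasibility -> primal.

primal


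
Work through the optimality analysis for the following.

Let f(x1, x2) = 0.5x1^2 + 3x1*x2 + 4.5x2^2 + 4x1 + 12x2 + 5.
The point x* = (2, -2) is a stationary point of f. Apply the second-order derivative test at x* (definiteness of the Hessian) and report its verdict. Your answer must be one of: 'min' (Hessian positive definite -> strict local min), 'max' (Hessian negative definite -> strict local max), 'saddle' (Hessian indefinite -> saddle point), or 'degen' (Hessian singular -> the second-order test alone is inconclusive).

Compute the Hessian H = grad^2 f:
  H = [[1, 3], [3, 9]]
Verify stationarity: grad f(x*) = H x* + g = (0, 0).
Eigenvalues of H: 0, 10.
H has a zero eigenvalue (singular; positive semidefinite but not definite), so H is neither positive definite, negative definite, nor indefinite. The second-order test alone is inconclusive -> degen.
(Indeed, f is constant along the null direction of H through x*, so x* is not a strict local extremum.)

degen


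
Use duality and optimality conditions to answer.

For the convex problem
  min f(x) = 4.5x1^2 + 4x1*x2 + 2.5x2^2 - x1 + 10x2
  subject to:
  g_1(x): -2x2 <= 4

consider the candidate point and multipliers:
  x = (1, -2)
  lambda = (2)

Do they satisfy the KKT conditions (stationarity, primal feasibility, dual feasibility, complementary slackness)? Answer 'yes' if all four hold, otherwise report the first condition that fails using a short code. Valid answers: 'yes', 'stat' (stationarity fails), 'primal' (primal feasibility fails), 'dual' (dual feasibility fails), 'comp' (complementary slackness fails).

Gradient of f: grad f(x) = Q x + c = (0, 4)
Constraint values g_i(x) = a_i^T x - b_i:
  g_1((1, -2)) = 0
Stationarity residual: grad f(x) + sum_i lambda_i a_i = (0, 0)
  -> stationarity OK
Primal feasibility (all g_i <= 0): OK
Dual feasibility (all lambda_i >= 0): OK
Complementary slackness (lambda_i * g_i(x) = 0 for all i): OK

Verdict: yes, KKT holds.

yes


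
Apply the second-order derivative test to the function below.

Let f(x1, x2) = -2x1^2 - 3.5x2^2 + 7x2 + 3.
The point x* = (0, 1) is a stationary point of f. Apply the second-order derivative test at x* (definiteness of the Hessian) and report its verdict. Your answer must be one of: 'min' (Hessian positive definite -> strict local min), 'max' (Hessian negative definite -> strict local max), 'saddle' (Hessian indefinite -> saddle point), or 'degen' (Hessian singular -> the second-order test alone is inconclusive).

Compute the Hessian H = grad^2 f:
  H = [[-4, 0], [0, -7]]
Verify stationarity: grad f(x*) = H x* + g = (0, 0).
Eigenvalues of H: -7, -4.
Both eigenvalues < 0, so H is negative definite -> x* is a strict local max.

max


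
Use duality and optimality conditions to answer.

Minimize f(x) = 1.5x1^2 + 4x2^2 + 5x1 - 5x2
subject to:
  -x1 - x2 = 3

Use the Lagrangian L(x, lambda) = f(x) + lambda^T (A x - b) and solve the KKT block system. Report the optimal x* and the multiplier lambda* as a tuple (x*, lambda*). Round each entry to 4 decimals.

Form the Lagrangian:
  L(x, lambda) = (1/2) x^T Q x + c^T x + lambda^T (A x - b)
Stationarity (grad_x L = 0): Q x + c + A^T lambda = 0.
Primal feasibility: A x = b.

This gives the KKT block system:
  [ Q   A^T ] [ x     ]   [-c ]
  [ A    0  ] [ lambda ] = [ b ]

Solving the linear system:
  x*      = (-3.0909, 0.0909)
  lambda* = (-4.2727)
  f(x*)   = -1.5455

x* = (-3.0909, 0.0909), lambda* = (-4.2727)


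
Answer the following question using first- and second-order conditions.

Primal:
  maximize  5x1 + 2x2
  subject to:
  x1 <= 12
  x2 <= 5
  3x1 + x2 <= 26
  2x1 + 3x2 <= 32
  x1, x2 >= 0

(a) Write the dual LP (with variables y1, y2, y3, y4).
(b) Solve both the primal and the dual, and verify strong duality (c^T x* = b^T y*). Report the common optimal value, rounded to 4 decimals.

The standard primal-dual pair for 'max c^T x s.t. A x <= b, x >= 0' is:
  Dual:  min b^T y  s.t.  A^T y >= c,  y >= 0.

So the dual LP is:
  minimize  12y1 + 5y2 + 26y3 + 32y4
  subject to:
    y1 + 3y3 + 2y4 >= 5
    y2 + y3 + 3y4 >= 2
    y1, y2, y3, y4 >= 0

Solving the primal: x* = (7, 5).
  primal value c^T x* = 45.
Solving the dual: y* = (0, 0.3333, 1.6667, 0).
  dual value b^T y* = 45.
Strong duality: c^T x* = b^T y*. Confirmed.

45


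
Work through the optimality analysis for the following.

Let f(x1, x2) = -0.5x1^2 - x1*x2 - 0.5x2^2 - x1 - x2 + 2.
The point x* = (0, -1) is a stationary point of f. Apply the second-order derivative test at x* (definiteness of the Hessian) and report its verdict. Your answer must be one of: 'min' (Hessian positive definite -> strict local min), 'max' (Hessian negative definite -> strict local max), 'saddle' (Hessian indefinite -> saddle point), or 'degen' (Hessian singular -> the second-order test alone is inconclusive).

Compute the Hessian H = grad^2 f:
  H = [[-1, -1], [-1, -1]]
Verify stationarity: grad f(x*) = H x* + g = (0, 0).
Eigenvalues of H: -2, 0.
H has a zero eigenvalue (singular; negative semidefinite but not definite), so H is neither positive definite, negative definite, nor indefinite. The second-order test alone is inconclusive -> degen.
(Indeed, f is constant along the null direction of H through x*, so x* is not a strict local extremum.)

degen


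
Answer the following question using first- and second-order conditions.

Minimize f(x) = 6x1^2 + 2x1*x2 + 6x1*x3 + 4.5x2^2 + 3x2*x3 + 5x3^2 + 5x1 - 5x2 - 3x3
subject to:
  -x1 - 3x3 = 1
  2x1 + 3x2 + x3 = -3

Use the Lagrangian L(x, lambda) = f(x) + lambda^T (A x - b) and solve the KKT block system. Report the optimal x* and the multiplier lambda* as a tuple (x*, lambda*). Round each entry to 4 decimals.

Form the Lagrangian:
  L(x, lambda) = (1/2) x^T Q x + c^T x + lambda^T (A x - b)
Stationarity (grad_x L = 0): Q x + c + A^T lambda = 0.
Primal feasibility: A x = b.

This gives the KKT block system:
  [ Q   A^T ] [ x     ]   [-c ]
  [ A    0  ] [ lambda ] = [ b ]

Solving the linear system:
  x*      = (-1.1134, -0.2703, 0.0378)
  lambda* = (-2.3104, 3.1821)
  f(x*)   = 3.764

x* = (-1.1134, -0.2703, 0.0378), lambda* = (-2.3104, 3.1821)


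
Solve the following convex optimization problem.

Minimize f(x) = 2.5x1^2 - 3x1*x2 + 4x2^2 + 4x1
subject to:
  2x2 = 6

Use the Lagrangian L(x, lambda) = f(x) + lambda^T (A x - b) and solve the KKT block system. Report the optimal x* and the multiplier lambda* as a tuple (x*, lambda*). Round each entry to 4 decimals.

Form the Lagrangian:
  L(x, lambda) = (1/2) x^T Q x + c^T x + lambda^T (A x - b)
Stationarity (grad_x L = 0): Q x + c + A^T lambda = 0.
Primal feasibility: A x = b.

This gives the KKT block system:
  [ Q   A^T ] [ x     ]   [-c ]
  [ A    0  ] [ lambda ] = [ b ]

Solving the linear system:
  x*      = (1, 3)
  lambda* = (-10.5)
  f(x*)   = 33.5

x* = (1, 3), lambda* = (-10.5)


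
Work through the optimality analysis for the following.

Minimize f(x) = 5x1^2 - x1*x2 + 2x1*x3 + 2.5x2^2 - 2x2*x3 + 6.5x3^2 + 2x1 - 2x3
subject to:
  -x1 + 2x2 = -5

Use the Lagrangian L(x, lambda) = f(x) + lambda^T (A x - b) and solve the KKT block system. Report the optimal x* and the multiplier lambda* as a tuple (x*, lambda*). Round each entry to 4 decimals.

Form the Lagrangian:
  L(x, lambda) = (1/2) x^T Q x + c^T x + lambda^T (A x - b)
Stationarity (grad_x L = 0): Q x + c + A^T lambda = 0.
Primal feasibility: A x = b.

This gives the KKT block system:
  [ Q   A^T ] [ x     ]   [-c ]
  [ A    0  ] [ lambda ] = [ b ]

Solving the linear system:
  x*      = (0.1947, -2.4026, -0.2457)
  lambda* = (5.8582)
  f(x*)   = 15.086

x* = (0.1947, -2.4026, -0.2457), lambda* = (5.8582)


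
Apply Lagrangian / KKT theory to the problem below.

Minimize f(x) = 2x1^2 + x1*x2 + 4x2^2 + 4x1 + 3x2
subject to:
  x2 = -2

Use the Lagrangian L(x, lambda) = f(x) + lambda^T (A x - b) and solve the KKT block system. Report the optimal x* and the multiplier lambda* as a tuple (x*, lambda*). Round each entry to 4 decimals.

Form the Lagrangian:
  L(x, lambda) = (1/2) x^T Q x + c^T x + lambda^T (A x - b)
Stationarity (grad_x L = 0): Q x + c + A^T lambda = 0.
Primal feasibility: A x = b.

This gives the KKT block system:
  [ Q   A^T ] [ x     ]   [-c ]
  [ A    0  ] [ lambda ] = [ b ]

Solving the linear system:
  x*      = (-0.5, -2)
  lambda* = (13.5)
  f(x*)   = 9.5

x* = (-0.5, -2), lambda* = (13.5)


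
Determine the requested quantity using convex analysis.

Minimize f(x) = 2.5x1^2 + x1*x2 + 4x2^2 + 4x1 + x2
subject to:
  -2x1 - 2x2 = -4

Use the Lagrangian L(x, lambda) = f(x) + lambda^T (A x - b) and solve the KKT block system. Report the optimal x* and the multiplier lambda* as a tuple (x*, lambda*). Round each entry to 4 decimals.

Form the Lagrangian:
  L(x, lambda) = (1/2) x^T Q x + c^T x + lambda^T (A x - b)
Stationarity (grad_x L = 0): Q x + c + A^T lambda = 0.
Primal feasibility: A x = b.

This gives the KKT block system:
  [ Q   A^T ] [ x     ]   [-c ]
  [ A    0  ] [ lambda ] = [ b ]

Solving the linear system:
  x*      = (1, 1)
  lambda* = (5)
  f(x*)   = 12.5

x* = (1, 1), lambda* = (5)


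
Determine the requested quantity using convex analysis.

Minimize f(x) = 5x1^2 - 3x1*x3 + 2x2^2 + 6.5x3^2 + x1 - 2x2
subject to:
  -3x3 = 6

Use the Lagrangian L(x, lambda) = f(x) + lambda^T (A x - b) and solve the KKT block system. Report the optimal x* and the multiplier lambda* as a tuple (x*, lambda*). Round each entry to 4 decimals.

Form the Lagrangian:
  L(x, lambda) = (1/2) x^T Q x + c^T x + lambda^T (A x - b)
Stationarity (grad_x L = 0): Q x + c + A^T lambda = 0.
Primal feasibility: A x = b.

This gives the KKT block system:
  [ Q   A^T ] [ x     ]   [-c ]
  [ A    0  ] [ lambda ] = [ b ]

Solving the linear system:
  x*      = (-0.7, 0.5, -2)
  lambda* = (-7.9667)
  f(x*)   = 23.05

x* = (-0.7, 0.5, -2), lambda* = (-7.9667)


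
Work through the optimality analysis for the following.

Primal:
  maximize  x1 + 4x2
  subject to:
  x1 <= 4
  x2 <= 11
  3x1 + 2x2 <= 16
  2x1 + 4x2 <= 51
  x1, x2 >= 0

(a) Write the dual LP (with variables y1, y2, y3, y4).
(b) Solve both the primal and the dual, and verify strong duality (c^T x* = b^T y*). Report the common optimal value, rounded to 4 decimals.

The standard primal-dual pair for 'max c^T x s.t. A x <= b, x >= 0' is:
  Dual:  min b^T y  s.t.  A^T y >= c,  y >= 0.

So the dual LP is:
  minimize  4y1 + 11y2 + 16y3 + 51y4
  subject to:
    y1 + 3y3 + 2y4 >= 1
    y2 + 2y3 + 4y4 >= 4
    y1, y2, y3, y4 >= 0

Solving the primal: x* = (0, 8).
  primal value c^T x* = 32.
Solving the dual: y* = (0, 0, 2, 0).
  dual value b^T y* = 32.
Strong duality: c^T x* = b^T y*. Confirmed.

32


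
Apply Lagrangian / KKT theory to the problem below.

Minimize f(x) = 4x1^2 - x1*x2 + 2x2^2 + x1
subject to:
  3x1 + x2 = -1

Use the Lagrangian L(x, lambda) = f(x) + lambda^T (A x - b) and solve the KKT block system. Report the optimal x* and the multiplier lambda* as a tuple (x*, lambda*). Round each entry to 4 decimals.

Form the Lagrangian:
  L(x, lambda) = (1/2) x^T Q x + c^T x + lambda^T (A x - b)
Stationarity (grad_x L = 0): Q x + c + A^T lambda = 0.
Primal feasibility: A x = b.

This gives the KKT block system:
  [ Q   A^T ] [ x     ]   [-c ]
  [ A    0  ] [ lambda ] = [ b ]

Solving the linear system:
  x*      = (-0.28, -0.16)
  lambda* = (0.36)
  f(x*)   = 0.04

x* = (-0.28, -0.16), lambda* = (0.36)


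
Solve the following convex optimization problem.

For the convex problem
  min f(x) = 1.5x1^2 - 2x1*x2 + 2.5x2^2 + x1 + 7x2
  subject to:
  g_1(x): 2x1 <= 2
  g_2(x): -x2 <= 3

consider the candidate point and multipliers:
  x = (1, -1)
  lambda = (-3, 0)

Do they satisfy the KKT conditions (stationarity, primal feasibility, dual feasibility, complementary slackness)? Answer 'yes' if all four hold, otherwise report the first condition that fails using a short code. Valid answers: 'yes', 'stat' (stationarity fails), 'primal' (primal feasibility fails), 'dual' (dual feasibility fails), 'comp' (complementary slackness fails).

Gradient of f: grad f(x) = Q x + c = (6, 0)
Constraint values g_i(x) = a_i^T x - b_i:
  g_1((1, -1)) = 0
  g_2((1, -1)) = -2
Stationarity residual: grad f(x) + sum_i lambda_i a_i = (0, 0)
  -> stationarity OK
Primal feasibility (all g_i <= 0): OK
Dual feasibility (all lambda_i >= 0): FAILS
Complementary slackness (lambda_i * g_i(x) = 0 for all i): OK

Verdict: the first failing condition is dual_feasibility -> dual.

dual


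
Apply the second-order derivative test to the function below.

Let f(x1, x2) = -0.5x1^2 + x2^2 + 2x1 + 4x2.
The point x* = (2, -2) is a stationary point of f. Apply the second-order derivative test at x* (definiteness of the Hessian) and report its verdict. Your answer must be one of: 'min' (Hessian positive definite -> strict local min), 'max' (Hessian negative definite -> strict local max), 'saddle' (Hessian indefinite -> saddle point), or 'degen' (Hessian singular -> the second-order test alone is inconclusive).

Compute the Hessian H = grad^2 f:
  H = [[-1, 0], [0, 2]]
Verify stationarity: grad f(x*) = H x* + g = (0, 0).
Eigenvalues of H: -1, 2.
Eigenvalues have mixed signs, so H is indefinite -> x* is a saddle point.

saddle


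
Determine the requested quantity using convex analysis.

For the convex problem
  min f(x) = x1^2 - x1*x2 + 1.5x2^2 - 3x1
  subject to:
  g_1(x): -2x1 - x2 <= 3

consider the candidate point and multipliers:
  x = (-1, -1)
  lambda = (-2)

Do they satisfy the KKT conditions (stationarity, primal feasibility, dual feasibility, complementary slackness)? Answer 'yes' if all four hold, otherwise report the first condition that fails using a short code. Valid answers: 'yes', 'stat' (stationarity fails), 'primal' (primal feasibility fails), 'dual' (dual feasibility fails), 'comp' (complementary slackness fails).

Gradient of f: grad f(x) = Q x + c = (-4, -2)
Constraint values g_i(x) = a_i^T x - b_i:
  g_1((-1, -1)) = 0
Stationarity residual: grad f(x) + sum_i lambda_i a_i = (0, 0)
  -> stationarity OK
Primal feasibility (all g_i <= 0): OK
Dual feasibility (all lambda_i >= 0): FAILS
Complementary slackness (lambda_i * g_i(x) = 0 for all i): OK

Verdict: the first failing condition is dual_feasibility -> dual.

dual


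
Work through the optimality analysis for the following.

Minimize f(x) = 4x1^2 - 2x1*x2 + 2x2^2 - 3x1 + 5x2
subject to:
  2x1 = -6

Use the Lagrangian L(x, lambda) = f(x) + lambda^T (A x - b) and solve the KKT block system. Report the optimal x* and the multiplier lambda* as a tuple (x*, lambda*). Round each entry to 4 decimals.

Form the Lagrangian:
  L(x, lambda) = (1/2) x^T Q x + c^T x + lambda^T (A x - b)
Stationarity (grad_x L = 0): Q x + c + A^T lambda = 0.
Primal feasibility: A x = b.

This gives the KKT block system:
  [ Q   A^T ] [ x     ]   [-c ]
  [ A    0  ] [ lambda ] = [ b ]

Solving the linear system:
  x*      = (-3, -2.75)
  lambda* = (10.75)
  f(x*)   = 29.875

x* = (-3, -2.75), lambda* = (10.75)


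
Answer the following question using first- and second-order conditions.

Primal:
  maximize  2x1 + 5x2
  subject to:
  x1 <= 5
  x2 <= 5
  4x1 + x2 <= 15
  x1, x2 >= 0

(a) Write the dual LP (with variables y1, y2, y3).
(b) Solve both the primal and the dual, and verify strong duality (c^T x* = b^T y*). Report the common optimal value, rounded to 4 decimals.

The standard primal-dual pair for 'max c^T x s.t. A x <= b, x >= 0' is:
  Dual:  min b^T y  s.t.  A^T y >= c,  y >= 0.

So the dual LP is:
  minimize  5y1 + 5y2 + 15y3
  subject to:
    y1 + 4y3 >= 2
    y2 + y3 >= 5
    y1, y2, y3 >= 0

Solving the primal: x* = (2.5, 5).
  primal value c^T x* = 30.
Solving the dual: y* = (0, 4.5, 0.5).
  dual value b^T y* = 30.
Strong duality: c^T x* = b^T y*. Confirmed.

30


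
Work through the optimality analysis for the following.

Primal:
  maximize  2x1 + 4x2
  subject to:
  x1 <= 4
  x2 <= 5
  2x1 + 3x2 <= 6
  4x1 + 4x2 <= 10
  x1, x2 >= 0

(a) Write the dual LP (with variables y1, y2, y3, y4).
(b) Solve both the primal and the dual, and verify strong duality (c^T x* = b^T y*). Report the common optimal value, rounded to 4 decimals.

The standard primal-dual pair for 'max c^T x s.t. A x <= b, x >= 0' is:
  Dual:  min b^T y  s.t.  A^T y >= c,  y >= 0.

So the dual LP is:
  minimize  4y1 + 5y2 + 6y3 + 10y4
  subject to:
    y1 + 2y3 + 4y4 >= 2
    y2 + 3y3 + 4y4 >= 4
    y1, y2, y3, y4 >= 0

Solving the primal: x* = (0, 2).
  primal value c^T x* = 8.
Solving the dual: y* = (0, 0, 1.3333, 0).
  dual value b^T y* = 8.
Strong duality: c^T x* = b^T y*. Confirmed.

8


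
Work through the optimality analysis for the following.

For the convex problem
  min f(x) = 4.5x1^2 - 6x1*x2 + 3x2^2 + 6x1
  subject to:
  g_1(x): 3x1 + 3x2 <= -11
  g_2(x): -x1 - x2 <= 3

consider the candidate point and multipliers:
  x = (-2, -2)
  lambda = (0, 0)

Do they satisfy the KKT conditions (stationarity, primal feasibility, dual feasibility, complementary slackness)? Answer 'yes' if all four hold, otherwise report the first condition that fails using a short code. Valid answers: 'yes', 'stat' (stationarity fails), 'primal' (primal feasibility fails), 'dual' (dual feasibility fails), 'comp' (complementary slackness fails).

Gradient of f: grad f(x) = Q x + c = (0, 0)
Constraint values g_i(x) = a_i^T x - b_i:
  g_1((-2, -2)) = -1
  g_2((-2, -2)) = 1
Stationarity residual: grad f(x) + sum_i lambda_i a_i = (0, 0)
  -> stationarity OK
Primal feasibility (all g_i <= 0): FAILS
Dual feasibility (all lambda_i >= 0): OK
Complementary slackness (lambda_i * g_i(x) = 0 for all i): OK

Verdict: the first failing condition is primal_feasibility -> primal.

primal


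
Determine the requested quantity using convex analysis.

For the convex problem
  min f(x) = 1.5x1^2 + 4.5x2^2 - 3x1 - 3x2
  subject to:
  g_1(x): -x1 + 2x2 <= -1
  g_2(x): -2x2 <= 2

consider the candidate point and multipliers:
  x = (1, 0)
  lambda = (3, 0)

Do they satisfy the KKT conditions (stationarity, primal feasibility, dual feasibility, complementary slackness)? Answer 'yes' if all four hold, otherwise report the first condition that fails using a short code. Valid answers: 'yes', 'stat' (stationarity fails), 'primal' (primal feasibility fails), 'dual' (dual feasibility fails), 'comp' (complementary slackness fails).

Gradient of f: grad f(x) = Q x + c = (0, -3)
Constraint values g_i(x) = a_i^T x - b_i:
  g_1((1, 0)) = 0
  g_2((1, 0)) = -2
Stationarity residual: grad f(x) + sum_i lambda_i a_i = (-3, 3)
  -> stationarity FAILS
Primal feasibility (all g_i <= 0): OK
Dual feasibility (all lambda_i >= 0): OK
Complementary slackness (lambda_i * g_i(x) = 0 for all i): OK

Verdict: the first failing condition is stationarity -> stat.

stat


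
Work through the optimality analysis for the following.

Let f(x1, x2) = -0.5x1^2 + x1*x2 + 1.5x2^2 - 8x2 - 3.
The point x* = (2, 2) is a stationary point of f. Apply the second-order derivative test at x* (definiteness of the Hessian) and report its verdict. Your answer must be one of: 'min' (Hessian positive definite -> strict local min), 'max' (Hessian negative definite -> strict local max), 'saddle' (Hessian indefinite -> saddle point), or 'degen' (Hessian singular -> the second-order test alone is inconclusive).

Compute the Hessian H = grad^2 f:
  H = [[-1, 1], [1, 3]]
Verify stationarity: grad f(x*) = H x* + g = (0, 0).
Eigenvalues of H: -1.2361, 3.2361.
Eigenvalues have mixed signs, so H is indefinite -> x* is a saddle point.

saddle


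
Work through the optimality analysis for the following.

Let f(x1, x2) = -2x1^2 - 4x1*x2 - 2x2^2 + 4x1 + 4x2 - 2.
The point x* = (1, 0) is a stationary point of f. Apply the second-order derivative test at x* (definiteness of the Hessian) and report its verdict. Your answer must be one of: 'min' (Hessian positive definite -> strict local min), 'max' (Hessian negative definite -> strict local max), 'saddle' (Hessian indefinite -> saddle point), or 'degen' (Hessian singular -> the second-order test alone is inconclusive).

Compute the Hessian H = grad^2 f:
  H = [[-4, -4], [-4, -4]]
Verify stationarity: grad f(x*) = H x* + g = (0, 0).
Eigenvalues of H: -8, 0.
H has a zero eigenvalue (singular; negative semidefinite but not definite), so H is neither positive definite, negative definite, nor indefinite. The second-order test alone is inconclusive -> degen.
(Indeed, f is constant along the null direction of H through x*, so x* is not a strict local extremum.)

degen


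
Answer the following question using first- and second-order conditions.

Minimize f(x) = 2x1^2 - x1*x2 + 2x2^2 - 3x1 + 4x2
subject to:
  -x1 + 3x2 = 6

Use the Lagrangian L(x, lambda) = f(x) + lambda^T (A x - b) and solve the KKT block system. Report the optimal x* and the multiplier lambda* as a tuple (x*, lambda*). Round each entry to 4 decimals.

Form the Lagrangian:
  L(x, lambda) = (1/2) x^T Q x + c^T x + lambda^T (A x - b)
Stationarity (grad_x L = 0): Q x + c + A^T lambda = 0.
Primal feasibility: A x = b.

This gives the KKT block system:
  [ Q   A^T ] [ x     ]   [-c ]
  [ A    0  ] [ lambda ] = [ b ]

Solving the linear system:
  x*      = (0.2647, 2.0882)
  lambda* = (-4.0294)
  f(x*)   = 15.8676

x* = (0.2647, 2.0882), lambda* = (-4.0294)


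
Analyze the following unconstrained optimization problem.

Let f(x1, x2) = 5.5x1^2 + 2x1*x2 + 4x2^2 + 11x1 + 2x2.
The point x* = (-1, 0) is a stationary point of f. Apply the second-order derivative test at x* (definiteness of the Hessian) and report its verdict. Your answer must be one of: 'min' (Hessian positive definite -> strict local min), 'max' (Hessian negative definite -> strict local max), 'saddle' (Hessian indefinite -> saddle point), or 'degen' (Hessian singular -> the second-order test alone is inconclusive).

Compute the Hessian H = grad^2 f:
  H = [[11, 2], [2, 8]]
Verify stationarity: grad f(x*) = H x* + g = (0, 0).
Eigenvalues of H: 7, 12.
Both eigenvalues > 0, so H is positive definite -> x* is a strict local min.

min


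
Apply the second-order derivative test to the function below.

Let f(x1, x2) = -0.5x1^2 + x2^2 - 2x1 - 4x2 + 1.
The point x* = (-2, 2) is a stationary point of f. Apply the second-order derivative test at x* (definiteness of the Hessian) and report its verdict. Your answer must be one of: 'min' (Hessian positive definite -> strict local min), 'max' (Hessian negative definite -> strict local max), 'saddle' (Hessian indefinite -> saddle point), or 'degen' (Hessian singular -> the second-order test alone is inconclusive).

Compute the Hessian H = grad^2 f:
  H = [[-1, 0], [0, 2]]
Verify stationarity: grad f(x*) = H x* + g = (0, 0).
Eigenvalues of H: -1, 2.
Eigenvalues have mixed signs, so H is indefinite -> x* is a saddle point.

saddle


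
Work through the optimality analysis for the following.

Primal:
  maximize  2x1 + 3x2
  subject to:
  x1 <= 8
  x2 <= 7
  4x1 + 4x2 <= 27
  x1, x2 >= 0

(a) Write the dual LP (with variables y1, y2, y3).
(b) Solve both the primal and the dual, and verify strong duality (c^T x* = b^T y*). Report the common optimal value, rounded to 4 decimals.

The standard primal-dual pair for 'max c^T x s.t. A x <= b, x >= 0' is:
  Dual:  min b^T y  s.t.  A^T y >= c,  y >= 0.

So the dual LP is:
  minimize  8y1 + 7y2 + 27y3
  subject to:
    y1 + 4y3 >= 2
    y2 + 4y3 >= 3
    y1, y2, y3 >= 0

Solving the primal: x* = (0, 6.75).
  primal value c^T x* = 20.25.
Solving the dual: y* = (0, 0, 0.75).
  dual value b^T y* = 20.25.
Strong duality: c^T x* = b^T y*. Confirmed.

20.25


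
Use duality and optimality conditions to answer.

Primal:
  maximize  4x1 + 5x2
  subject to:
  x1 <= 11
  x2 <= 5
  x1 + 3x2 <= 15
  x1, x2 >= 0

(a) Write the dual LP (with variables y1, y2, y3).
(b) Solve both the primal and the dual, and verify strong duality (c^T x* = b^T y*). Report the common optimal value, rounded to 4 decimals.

The standard primal-dual pair for 'max c^T x s.t. A x <= b, x >= 0' is:
  Dual:  min b^T y  s.t.  A^T y >= c,  y >= 0.

So the dual LP is:
  minimize  11y1 + 5y2 + 15y3
  subject to:
    y1 + y3 >= 4
    y2 + 3y3 >= 5
    y1, y2, y3 >= 0

Solving the primal: x* = (11, 1.3333).
  primal value c^T x* = 50.6667.
Solving the dual: y* = (2.3333, 0, 1.6667).
  dual value b^T y* = 50.6667.
Strong duality: c^T x* = b^T y*. Confirmed.

50.6667


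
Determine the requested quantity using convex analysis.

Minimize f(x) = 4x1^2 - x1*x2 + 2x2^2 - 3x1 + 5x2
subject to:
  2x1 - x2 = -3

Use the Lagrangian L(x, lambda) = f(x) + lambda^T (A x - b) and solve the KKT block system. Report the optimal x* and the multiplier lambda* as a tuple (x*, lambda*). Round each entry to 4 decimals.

Form the Lagrangian:
  L(x, lambda) = (1/2) x^T Q x + c^T x + lambda^T (A x - b)
Stationarity (grad_x L = 0): Q x + c + A^T lambda = 0.
Primal feasibility: A x = b.

This gives the KKT block system:
  [ Q   A^T ] [ x     ]   [-c ]
  [ A    0  ] [ lambda ] = [ b ]

Solving the linear system:
  x*      = (-1.4, 0.2)
  lambda* = (7.2)
  f(x*)   = 13.4

x* = (-1.4, 0.2), lambda* = (7.2)


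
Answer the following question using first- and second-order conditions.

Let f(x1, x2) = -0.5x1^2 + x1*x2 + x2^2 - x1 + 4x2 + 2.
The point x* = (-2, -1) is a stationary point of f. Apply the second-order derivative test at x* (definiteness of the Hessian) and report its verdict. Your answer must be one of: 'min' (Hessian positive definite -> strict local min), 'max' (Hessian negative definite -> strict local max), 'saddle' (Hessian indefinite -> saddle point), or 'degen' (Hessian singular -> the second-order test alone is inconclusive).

Compute the Hessian H = grad^2 f:
  H = [[-1, 1], [1, 2]]
Verify stationarity: grad f(x*) = H x* + g = (0, 0).
Eigenvalues of H: -1.3028, 2.3028.
Eigenvalues have mixed signs, so H is indefinite -> x* is a saddle point.

saddle


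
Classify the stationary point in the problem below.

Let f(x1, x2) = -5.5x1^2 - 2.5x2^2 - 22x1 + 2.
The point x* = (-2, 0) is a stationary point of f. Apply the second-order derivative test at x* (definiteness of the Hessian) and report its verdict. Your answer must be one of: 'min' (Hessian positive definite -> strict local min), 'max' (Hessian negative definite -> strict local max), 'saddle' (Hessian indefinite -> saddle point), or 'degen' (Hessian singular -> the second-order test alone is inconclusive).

Compute the Hessian H = grad^2 f:
  H = [[-11, 0], [0, -5]]
Verify stationarity: grad f(x*) = H x* + g = (0, 0).
Eigenvalues of H: -11, -5.
Both eigenvalues < 0, so H is negative definite -> x* is a strict local max.

max
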